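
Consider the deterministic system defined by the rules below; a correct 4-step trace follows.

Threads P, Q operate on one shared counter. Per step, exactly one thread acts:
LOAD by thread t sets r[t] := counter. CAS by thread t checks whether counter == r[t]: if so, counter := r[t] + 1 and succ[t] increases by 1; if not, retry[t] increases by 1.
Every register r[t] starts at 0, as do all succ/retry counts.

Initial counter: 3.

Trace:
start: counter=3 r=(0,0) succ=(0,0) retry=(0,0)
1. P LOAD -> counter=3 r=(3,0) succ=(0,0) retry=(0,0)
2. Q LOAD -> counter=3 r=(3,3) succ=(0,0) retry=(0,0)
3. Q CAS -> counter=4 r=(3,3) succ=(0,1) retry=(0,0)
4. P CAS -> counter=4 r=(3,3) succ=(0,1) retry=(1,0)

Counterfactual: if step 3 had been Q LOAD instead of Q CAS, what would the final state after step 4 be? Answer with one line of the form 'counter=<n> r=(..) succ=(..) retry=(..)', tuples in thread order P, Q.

(re-executing from step 3 with the substitution; state before step 3: counter=3 r=(3,3) succ=(0,0) retry=(0,0))
3. Q LOAD -> counter=3 r=(3,3) succ=(0,0) retry=(0,0)
4. P CAS -> counter=4 r=(3,3) succ=(1,0) retry=(0,0)

counter=4 r=(3,3) succ=(1,0) retry=(0,0)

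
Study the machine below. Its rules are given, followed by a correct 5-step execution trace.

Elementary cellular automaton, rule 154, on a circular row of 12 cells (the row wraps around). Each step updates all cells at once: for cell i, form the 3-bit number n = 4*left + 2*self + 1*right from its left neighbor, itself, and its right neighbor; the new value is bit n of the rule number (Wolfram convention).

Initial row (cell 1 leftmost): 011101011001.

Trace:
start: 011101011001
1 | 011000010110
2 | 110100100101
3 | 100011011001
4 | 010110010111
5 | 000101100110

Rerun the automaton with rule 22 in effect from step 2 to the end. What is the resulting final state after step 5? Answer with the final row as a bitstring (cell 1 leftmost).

010001000000

(re-executing steps 2..5 under rule 22; state before step 2: 011000010110)
2 | 100100110001
3 | 011111001010
4 | 100000111011
5 | 010001000000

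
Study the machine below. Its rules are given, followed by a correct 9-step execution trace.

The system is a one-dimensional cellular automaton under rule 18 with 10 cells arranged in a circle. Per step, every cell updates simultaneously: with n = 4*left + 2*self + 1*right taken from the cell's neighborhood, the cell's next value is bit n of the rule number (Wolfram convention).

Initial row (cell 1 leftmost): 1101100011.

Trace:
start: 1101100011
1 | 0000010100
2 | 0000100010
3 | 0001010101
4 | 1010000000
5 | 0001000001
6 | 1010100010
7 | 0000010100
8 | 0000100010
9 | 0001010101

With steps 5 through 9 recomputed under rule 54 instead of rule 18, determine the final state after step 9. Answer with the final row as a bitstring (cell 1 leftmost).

(re-executing steps 5..9 under rule 54; state before step 5: 1010000000)
5 | 1111000001
6 | 0000100010
7 | 0001110111
8 | 1010001000
9 | 1111011101

1111011101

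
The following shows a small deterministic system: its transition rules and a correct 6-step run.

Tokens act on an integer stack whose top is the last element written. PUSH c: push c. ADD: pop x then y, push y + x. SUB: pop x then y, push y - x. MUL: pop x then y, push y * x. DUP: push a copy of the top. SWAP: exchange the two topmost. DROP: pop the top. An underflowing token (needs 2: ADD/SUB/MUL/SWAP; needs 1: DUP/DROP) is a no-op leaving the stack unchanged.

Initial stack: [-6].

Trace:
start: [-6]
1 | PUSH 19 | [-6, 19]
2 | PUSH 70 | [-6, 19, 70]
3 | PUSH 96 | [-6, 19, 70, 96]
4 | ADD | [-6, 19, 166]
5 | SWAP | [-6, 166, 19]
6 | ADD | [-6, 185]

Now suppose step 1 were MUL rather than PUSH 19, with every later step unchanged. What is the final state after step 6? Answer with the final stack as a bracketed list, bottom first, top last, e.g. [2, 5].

[160]

(re-executing from step 1 with the substitution; state before step 1: [-6])
1 | MUL | [-6]
2 | PUSH 70 | [-6, 70]
3 | PUSH 96 | [-6, 70, 96]
4 | ADD | [-6, 166]
5 | SWAP | [166, -6]
6 | ADD | [160]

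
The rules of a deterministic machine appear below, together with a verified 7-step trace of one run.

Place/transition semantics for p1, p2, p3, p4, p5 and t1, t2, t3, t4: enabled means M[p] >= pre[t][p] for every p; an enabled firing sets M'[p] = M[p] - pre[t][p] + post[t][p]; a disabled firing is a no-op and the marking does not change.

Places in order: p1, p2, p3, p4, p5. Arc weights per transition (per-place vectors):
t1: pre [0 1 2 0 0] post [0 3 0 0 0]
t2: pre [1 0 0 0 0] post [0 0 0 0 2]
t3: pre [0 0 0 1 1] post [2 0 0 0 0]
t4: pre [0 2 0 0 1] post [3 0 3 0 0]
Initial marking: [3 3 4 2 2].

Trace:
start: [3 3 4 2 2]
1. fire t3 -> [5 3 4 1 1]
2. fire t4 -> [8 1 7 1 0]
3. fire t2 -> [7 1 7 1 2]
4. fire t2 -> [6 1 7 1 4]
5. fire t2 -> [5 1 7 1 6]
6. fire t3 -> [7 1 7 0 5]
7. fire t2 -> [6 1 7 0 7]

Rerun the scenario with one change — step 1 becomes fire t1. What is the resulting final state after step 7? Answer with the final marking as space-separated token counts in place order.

4 3 5 1 8

(re-executing from step 1 with the substitution; state before step 1: [3 3 4 2 2])
1. fire t1 -> [3 5 2 2 2]
2. fire t4 -> [6 3 5 2 1]
3. fire t2 -> [5 3 5 2 3]
4. fire t2 -> [4 3 5 2 5]
5. fire t2 -> [3 3 5 2 7]
6. fire t3 -> [5 3 5 1 6]
7. fire t2 -> [4 3 5 1 8]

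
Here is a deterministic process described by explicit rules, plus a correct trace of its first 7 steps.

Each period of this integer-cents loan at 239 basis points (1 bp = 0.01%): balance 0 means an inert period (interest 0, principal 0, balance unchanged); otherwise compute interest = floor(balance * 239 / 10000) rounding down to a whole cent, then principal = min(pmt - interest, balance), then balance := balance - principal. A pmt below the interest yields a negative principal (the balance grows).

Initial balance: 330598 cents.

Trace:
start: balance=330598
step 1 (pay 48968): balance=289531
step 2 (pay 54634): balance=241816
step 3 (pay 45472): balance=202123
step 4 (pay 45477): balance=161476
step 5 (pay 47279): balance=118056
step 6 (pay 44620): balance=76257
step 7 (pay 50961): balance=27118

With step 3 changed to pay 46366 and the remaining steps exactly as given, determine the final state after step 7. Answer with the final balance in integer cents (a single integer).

26136

(re-executing from step 3 with the substitution; state before step 3: balance=241816)
step 3 (pay 46366): balance=201229
step 4 (pay 45477): balance=160561
step 5 (pay 47279): balance=117119
step 6 (pay 44620): balance=75298
step 7 (pay 50961): balance=26136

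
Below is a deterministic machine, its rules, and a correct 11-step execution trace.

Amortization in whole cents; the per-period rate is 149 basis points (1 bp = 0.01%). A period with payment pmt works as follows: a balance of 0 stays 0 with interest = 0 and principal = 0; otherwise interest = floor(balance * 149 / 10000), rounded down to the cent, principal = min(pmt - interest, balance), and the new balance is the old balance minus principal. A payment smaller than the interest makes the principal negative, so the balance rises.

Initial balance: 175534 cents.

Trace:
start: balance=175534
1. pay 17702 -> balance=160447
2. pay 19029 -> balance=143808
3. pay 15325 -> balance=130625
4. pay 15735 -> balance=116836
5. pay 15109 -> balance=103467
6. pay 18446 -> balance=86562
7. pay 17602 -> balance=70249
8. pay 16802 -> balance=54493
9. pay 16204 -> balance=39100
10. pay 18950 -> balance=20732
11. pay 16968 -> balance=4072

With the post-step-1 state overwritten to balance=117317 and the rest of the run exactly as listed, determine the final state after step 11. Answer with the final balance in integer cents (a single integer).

0

state after step 1 := balance=117317
2. pay 19029 -> balance=100036
3. pay 15325 -> balance=86201
4. pay 15735 -> balance=71750
5. pay 15109 -> balance=57710
6. pay 18446 -> balance=40123
7. pay 17602 -> balance=23118
8. pay 16802 -> balance=6660
9. pay 16204 -> balance=0
10. pay 18950 -> balance=0
11. pay 16968 -> balance=0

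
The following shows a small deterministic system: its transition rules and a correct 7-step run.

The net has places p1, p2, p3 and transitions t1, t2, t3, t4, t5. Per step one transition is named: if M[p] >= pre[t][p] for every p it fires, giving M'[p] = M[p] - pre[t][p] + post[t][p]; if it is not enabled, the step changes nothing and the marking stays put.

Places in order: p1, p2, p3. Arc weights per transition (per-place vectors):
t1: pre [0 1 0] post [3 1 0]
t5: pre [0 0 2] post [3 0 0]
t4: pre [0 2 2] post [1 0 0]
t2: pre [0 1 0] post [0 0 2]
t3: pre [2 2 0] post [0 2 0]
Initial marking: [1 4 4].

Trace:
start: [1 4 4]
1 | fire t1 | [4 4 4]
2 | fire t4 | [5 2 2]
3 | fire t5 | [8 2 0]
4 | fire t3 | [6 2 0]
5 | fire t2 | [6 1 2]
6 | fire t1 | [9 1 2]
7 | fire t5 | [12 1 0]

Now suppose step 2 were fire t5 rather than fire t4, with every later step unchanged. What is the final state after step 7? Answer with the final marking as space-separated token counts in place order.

(re-executing from step 2 with the substitution; state before step 2: [4 4 4])
2 | fire t5 | [7 4 2]
3 | fire t5 | [10 4 0]
4 | fire t3 | [8 4 0]
5 | fire t2 | [8 3 2]
6 | fire t1 | [11 3 2]
7 | fire t5 | [14 3 0]

14 3 0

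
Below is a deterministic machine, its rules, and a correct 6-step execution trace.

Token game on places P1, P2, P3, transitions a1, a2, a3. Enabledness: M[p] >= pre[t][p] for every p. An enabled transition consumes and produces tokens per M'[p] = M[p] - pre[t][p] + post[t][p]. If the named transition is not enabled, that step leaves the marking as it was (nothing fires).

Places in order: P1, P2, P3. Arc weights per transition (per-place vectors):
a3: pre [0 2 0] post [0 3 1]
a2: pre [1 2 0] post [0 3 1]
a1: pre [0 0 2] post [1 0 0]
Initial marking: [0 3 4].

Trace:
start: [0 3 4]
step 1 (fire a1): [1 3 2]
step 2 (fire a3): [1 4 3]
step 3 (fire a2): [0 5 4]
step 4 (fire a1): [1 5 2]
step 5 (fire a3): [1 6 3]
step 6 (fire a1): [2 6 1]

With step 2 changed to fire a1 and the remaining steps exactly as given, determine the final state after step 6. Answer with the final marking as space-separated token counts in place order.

2 5 0

(re-executing from step 2 with the substitution; state before step 2: [1 3 2])
step 2 (fire a1): [2 3 0]
step 3 (fire a2): [1 4 1]
step 4 (fire a1): [1 4 1]
step 5 (fire a3): [1 5 2]
step 6 (fire a1): [2 5 0]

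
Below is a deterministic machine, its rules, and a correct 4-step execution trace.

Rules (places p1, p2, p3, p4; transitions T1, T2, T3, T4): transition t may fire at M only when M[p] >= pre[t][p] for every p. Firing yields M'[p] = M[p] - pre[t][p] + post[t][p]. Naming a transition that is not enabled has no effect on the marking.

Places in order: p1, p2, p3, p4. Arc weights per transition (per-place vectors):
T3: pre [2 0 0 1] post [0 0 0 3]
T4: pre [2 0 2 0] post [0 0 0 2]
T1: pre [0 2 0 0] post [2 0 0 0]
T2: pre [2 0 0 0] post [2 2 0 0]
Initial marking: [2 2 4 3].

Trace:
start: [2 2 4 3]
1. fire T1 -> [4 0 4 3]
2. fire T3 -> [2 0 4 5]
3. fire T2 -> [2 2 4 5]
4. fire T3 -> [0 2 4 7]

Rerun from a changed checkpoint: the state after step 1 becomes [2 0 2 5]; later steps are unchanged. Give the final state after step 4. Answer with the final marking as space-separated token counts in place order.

state after step 1 := [2 0 2 5]
2. fire T3 -> [0 0 2 7]
3. fire T2 -> [0 0 2 7]
4. fire T3 -> [0 0 2 7]

0 0 2 7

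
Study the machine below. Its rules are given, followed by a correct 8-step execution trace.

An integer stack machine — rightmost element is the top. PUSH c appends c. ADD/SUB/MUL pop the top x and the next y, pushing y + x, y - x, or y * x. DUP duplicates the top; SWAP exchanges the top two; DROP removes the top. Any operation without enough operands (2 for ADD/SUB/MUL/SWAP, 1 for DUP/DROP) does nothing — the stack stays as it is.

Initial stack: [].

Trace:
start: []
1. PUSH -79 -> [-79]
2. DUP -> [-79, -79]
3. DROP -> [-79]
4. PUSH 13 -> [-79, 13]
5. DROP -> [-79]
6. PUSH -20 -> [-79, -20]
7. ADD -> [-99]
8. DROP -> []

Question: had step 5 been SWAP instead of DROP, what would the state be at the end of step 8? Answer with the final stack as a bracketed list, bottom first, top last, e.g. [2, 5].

(re-executing from step 5 with the substitution; state before step 5: [-79, 13])
5. SWAP -> [13, -79]
6. PUSH -20 -> [13, -79, -20]
7. ADD -> [13, -99]
8. DROP -> [13]

[13]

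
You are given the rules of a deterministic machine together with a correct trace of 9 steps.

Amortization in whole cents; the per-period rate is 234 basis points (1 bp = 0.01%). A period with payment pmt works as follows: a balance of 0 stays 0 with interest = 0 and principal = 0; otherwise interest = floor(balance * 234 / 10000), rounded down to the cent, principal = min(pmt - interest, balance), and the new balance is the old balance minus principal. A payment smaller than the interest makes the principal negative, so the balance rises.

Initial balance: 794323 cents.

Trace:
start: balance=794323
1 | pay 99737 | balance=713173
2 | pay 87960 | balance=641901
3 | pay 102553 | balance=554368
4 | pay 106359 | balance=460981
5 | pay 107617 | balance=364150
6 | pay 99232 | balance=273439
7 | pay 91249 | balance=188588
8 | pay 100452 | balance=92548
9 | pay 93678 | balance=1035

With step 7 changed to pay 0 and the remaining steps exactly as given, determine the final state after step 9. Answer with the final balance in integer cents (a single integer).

(re-executing from step 7 with the substitution; state before step 7: balance=273439)
7 | pay 0 | balance=279837
8 | pay 100452 | balance=185933
9 | pay 93678 | balance=96605

96605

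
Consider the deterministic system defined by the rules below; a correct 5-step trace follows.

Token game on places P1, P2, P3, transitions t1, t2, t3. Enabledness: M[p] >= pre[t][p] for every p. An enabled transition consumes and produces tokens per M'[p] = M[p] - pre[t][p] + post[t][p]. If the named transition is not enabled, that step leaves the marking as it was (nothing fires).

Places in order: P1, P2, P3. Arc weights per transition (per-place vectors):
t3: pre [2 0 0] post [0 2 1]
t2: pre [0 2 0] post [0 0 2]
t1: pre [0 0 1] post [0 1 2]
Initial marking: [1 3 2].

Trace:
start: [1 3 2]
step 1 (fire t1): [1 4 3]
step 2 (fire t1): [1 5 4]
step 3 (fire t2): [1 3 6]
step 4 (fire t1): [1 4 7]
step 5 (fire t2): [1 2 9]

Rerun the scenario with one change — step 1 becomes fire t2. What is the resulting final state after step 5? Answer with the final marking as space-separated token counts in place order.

1 1 8

(re-executing from step 1 with the substitution; state before step 1: [1 3 2])
step 1 (fire t2): [1 1 4]
step 2 (fire t1): [1 2 5]
step 3 (fire t2): [1 0 7]
step 4 (fire t1): [1 1 8]
step 5 (fire t2): [1 1 8]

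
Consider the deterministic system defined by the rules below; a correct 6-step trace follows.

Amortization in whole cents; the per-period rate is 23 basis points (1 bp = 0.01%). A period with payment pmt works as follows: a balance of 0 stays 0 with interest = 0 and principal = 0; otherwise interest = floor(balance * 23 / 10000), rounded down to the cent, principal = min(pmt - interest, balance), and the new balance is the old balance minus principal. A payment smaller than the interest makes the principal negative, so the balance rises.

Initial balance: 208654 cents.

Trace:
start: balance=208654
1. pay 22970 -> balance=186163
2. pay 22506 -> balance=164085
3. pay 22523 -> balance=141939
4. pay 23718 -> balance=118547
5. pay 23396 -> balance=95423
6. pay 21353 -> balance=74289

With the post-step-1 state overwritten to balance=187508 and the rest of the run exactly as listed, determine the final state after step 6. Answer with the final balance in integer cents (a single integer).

75649

state after step 1 := balance=187508
2. pay 22506 -> balance=165433
3. pay 22523 -> balance=143290
4. pay 23718 -> balance=119901
5. pay 23396 -> balance=96780
6. pay 21353 -> balance=75649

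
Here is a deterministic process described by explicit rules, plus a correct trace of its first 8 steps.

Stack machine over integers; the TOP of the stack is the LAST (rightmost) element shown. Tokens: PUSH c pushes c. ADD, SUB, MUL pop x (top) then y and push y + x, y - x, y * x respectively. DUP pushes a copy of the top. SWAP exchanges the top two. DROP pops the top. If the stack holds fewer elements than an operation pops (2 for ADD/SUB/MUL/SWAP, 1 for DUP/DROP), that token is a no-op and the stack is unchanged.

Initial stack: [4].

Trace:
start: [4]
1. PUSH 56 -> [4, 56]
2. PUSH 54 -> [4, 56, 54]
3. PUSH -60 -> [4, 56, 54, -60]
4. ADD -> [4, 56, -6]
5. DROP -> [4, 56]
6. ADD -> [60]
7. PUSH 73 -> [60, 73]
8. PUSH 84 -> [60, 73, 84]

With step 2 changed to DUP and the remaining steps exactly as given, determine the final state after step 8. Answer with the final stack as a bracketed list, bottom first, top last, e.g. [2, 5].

[60, 73, 84]

(re-executing from step 2 with the substitution; state before step 2: [4, 56])
2. DUP -> [4, 56, 56]
3. PUSH -60 -> [4, 56, 56, -60]
4. ADD -> [4, 56, -4]
5. DROP -> [4, 56]
6. ADD -> [60]
7. PUSH 73 -> [60, 73]
8. PUSH 84 -> [60, 73, 84]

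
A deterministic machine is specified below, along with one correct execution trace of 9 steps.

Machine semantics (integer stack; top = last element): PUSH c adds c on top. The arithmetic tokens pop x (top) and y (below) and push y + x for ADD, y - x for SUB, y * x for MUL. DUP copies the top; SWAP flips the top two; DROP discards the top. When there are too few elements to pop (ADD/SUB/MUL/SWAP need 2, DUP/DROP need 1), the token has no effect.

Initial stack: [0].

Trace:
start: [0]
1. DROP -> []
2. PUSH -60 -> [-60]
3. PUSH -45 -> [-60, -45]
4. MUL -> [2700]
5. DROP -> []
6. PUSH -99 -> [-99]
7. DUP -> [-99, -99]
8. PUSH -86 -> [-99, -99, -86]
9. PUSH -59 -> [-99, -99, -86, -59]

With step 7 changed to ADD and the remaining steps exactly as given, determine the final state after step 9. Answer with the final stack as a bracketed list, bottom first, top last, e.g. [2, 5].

(re-executing from step 7 with the substitution; state before step 7: [-99])
7. ADD -> [-99]
8. PUSH -86 -> [-99, -86]
9. PUSH -59 -> [-99, -86, -59]

[-99, -86, -59]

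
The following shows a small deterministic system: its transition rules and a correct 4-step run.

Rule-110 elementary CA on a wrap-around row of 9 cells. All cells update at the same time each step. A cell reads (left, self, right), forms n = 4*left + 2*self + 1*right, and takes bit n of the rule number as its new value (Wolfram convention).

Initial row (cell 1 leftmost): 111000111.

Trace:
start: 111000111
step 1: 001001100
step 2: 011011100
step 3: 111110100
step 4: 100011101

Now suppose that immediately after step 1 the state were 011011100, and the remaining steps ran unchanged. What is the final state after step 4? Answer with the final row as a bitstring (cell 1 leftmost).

100110111

state after step 1 := 011011100
step 2: 111110100
step 3: 100011101
step 4: 100110111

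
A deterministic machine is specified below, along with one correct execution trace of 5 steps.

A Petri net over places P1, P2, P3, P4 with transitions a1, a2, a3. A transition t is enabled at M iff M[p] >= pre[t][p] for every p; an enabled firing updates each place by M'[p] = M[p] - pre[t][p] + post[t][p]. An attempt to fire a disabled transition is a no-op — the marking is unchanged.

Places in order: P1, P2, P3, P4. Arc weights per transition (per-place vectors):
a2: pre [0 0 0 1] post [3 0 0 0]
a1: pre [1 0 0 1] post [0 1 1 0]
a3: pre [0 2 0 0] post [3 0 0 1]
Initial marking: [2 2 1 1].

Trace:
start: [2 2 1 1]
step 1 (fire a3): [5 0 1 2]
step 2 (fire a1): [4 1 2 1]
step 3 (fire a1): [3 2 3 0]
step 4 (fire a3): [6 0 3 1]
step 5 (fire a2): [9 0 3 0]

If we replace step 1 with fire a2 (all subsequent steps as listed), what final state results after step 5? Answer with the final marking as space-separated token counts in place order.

11 0 1 0

(re-executing from step 1 with the substitution; state before step 1: [2 2 1 1])
step 1 (fire a2): [5 2 1 0]
step 2 (fire a1): [5 2 1 0]
step 3 (fire a1): [5 2 1 0]
step 4 (fire a3): [8 0 1 1]
step 5 (fire a2): [11 0 1 0]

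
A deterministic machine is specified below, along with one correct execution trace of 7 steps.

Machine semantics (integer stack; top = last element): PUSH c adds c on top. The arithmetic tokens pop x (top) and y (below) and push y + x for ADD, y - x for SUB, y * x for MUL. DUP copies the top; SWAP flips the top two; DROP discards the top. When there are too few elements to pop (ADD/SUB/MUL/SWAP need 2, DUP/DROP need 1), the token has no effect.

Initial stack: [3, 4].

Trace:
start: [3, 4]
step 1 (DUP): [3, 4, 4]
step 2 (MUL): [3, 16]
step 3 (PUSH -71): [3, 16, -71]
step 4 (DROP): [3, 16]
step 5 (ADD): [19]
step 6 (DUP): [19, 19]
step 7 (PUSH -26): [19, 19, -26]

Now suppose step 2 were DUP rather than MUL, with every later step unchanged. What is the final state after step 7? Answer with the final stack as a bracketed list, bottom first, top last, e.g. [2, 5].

[3, 4, 8, 8, -26]

(re-executing from step 2 with the substitution; state before step 2: [3, 4, 4])
step 2 (DUP): [3, 4, 4, 4]
step 3 (PUSH -71): [3, 4, 4, 4, -71]
step 4 (DROP): [3, 4, 4, 4]
step 5 (ADD): [3, 4, 8]
step 6 (DUP): [3, 4, 8, 8]
step 7 (PUSH -26): [3, 4, 8, 8, -26]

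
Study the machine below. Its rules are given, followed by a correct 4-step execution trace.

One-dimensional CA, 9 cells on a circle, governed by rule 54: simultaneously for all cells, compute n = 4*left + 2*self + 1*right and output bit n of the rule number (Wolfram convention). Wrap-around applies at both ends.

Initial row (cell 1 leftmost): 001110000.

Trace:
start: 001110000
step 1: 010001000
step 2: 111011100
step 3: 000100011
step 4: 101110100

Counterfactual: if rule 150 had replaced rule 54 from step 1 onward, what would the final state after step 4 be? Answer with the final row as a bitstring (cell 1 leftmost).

(re-executing steps 1..4 under rule 150; state before step 1: 001110000)
step 1: 010101000
step 2: 110101100
step 3: 000100011
step 4: 101110100

101110100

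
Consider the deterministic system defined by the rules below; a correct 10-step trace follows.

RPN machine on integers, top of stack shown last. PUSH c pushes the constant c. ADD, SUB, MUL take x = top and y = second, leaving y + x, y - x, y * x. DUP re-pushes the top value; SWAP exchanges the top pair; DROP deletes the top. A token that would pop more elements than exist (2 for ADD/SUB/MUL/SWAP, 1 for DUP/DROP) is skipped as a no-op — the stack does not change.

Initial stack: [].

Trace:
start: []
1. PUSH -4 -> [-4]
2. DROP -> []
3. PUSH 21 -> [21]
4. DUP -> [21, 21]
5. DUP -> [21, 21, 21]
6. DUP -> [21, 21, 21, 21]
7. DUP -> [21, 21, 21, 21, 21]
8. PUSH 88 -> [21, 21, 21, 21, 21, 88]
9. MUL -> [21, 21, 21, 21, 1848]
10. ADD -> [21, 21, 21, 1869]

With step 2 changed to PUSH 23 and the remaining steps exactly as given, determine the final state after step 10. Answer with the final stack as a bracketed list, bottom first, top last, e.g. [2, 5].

[-4, 23, 21, 21, 21, 1869]

(re-executing from step 2 with the substitution; state before step 2: [-4])
2. PUSH 23 -> [-4, 23]
3. PUSH 21 -> [-4, 23, 21]
4. DUP -> [-4, 23, 21, 21]
5. DUP -> [-4, 23, 21, 21, 21]
6. DUP -> [-4, 23, 21, 21, 21, 21]
7. DUP -> [-4, 23, 21, 21, 21, 21, 21]
8. PUSH 88 -> [-4, 23, 21, 21, 21, 21, 21, 88]
9. MUL -> [-4, 23, 21, 21, 21, 21, 1848]
10. ADD -> [-4, 23, 21, 21, 21, 1869]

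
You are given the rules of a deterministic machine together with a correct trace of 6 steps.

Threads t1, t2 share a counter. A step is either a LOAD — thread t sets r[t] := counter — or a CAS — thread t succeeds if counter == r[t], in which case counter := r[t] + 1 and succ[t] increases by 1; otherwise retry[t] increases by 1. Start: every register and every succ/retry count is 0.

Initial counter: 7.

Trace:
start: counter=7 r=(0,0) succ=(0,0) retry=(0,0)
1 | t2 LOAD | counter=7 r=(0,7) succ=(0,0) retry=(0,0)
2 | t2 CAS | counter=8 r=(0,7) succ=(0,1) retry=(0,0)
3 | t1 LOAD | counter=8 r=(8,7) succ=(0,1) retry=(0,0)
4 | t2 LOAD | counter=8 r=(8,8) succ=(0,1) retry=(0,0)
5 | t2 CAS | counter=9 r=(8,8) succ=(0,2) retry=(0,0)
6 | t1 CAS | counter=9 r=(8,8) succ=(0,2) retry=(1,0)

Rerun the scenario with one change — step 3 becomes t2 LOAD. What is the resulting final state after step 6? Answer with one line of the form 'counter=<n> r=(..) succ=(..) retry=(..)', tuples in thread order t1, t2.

counter=9 r=(0,8) succ=(0,2) retry=(1,0)

(re-executing from step 3 with the substitution; state before step 3: counter=8 r=(0,7) succ=(0,1) retry=(0,0))
3 | t2 LOAD | counter=8 r=(0,8) succ=(0,1) retry=(0,0)
4 | t2 LOAD | counter=8 r=(0,8) succ=(0,1) retry=(0,0)
5 | t2 CAS | counter=9 r=(0,8) succ=(0,2) retry=(0,0)
6 | t1 CAS | counter=9 r=(0,8) succ=(0,2) retry=(1,0)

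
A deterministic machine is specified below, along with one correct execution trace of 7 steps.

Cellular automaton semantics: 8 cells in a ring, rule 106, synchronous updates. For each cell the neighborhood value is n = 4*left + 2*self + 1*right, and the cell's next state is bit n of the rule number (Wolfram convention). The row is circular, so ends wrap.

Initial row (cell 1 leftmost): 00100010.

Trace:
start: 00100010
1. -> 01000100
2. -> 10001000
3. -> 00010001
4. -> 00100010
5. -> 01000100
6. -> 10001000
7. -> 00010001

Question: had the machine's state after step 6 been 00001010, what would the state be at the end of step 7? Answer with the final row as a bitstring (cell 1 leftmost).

state after step 6 := 00001010
7. -> 00010100

00010100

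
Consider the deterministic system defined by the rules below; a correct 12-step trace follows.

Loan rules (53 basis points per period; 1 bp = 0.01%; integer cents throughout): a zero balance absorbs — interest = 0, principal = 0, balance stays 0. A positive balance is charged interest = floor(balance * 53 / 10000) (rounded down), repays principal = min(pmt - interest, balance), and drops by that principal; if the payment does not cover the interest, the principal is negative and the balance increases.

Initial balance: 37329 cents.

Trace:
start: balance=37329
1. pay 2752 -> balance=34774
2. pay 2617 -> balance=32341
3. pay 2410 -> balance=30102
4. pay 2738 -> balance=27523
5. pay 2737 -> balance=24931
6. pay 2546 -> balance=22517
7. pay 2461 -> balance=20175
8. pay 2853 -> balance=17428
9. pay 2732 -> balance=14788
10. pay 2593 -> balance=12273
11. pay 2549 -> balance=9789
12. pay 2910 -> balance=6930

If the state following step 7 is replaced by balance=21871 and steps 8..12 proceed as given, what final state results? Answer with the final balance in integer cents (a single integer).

state after step 7 := balance=21871
8. pay 2853 -> balance=19133
9. pay 2732 -> balance=16502
10. pay 2593 -> balance=13996
11. pay 2549 -> balance=11521
12. pay 2910 -> balance=8672

8672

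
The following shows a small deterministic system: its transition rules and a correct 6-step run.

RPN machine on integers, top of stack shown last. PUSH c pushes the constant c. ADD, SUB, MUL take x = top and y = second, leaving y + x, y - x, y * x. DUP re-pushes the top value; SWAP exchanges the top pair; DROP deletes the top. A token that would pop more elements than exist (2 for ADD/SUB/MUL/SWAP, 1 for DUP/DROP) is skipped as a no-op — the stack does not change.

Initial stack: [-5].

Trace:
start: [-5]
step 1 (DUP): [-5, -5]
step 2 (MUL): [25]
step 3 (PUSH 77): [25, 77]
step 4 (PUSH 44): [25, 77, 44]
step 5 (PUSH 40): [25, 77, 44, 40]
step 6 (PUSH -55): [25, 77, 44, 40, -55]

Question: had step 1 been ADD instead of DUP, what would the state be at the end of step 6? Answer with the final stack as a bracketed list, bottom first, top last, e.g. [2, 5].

[-5, 77, 44, 40, -55]

(re-executing from step 1 with the substitution; state before step 1: [-5])
step 1 (ADD): [-5]
step 2 (MUL): [-5]
step 3 (PUSH 77): [-5, 77]
step 4 (PUSH 44): [-5, 77, 44]
step 5 (PUSH 40): [-5, 77, 44, 40]
step 6 (PUSH -55): [-5, 77, 44, 40, -55]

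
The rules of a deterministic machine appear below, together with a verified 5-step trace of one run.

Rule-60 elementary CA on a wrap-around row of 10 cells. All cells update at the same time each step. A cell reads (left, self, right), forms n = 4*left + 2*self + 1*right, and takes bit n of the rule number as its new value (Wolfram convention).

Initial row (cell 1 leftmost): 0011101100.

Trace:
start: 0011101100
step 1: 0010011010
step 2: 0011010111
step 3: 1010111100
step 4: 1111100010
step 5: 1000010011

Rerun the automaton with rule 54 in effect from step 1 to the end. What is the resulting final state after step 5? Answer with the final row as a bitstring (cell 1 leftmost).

0100010000

(re-executing steps 1..5 under rule 54; state before step 1: 0011101100)
step 1: 0100010010
step 2: 1110111111
step 3: 0001000000
step 4: 0011100000
step 5: 0100010000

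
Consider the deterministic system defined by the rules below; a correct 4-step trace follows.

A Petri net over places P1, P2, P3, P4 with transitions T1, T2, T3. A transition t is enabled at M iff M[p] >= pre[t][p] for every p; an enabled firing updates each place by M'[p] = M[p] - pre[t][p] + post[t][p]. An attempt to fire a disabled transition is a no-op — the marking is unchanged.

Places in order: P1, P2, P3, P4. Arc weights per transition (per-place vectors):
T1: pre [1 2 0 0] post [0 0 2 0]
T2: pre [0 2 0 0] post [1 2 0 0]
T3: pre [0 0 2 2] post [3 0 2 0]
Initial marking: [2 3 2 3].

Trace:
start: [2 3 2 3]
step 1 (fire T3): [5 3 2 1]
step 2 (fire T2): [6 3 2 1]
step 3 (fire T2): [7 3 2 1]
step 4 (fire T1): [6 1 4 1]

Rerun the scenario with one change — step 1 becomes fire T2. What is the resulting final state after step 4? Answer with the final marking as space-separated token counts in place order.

(re-executing from step 1 with the substitution; state before step 1: [2 3 2 3])
step 1 (fire T2): [3 3 2 3]
step 2 (fire T2): [4 3 2 3]
step 3 (fire T2): [5 3 2 3]
step 4 (fire T1): [4 1 4 3]

4 1 4 3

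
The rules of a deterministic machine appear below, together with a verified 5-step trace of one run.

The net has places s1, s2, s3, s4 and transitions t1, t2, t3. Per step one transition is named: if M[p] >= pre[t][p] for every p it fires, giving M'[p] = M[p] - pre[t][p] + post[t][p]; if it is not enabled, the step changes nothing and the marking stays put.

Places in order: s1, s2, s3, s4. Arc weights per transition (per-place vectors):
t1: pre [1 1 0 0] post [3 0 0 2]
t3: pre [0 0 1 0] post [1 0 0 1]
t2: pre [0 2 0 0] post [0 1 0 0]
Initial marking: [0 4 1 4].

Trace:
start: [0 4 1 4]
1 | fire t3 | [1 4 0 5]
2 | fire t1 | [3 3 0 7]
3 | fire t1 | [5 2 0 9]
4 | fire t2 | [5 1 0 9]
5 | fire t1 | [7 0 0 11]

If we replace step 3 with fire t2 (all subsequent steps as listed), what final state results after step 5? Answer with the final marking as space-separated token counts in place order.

5 0 0 9

(re-executing from step 3 with the substitution; state before step 3: [3 3 0 7])
3 | fire t2 | [3 2 0 7]
4 | fire t2 | [3 1 0 7]
5 | fire t1 | [5 0 0 9]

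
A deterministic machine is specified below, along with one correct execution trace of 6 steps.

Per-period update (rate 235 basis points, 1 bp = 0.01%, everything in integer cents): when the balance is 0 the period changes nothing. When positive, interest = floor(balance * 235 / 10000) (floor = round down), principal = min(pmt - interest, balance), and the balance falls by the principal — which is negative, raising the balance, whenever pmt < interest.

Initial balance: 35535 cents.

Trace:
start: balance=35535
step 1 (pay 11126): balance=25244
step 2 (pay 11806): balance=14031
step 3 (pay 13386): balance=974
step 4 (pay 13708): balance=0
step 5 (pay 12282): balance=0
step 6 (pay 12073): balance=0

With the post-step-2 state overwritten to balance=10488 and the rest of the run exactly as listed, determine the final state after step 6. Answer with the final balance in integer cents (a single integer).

state after step 2 := balance=10488
step 3 (pay 13386): balance=0
step 4 (pay 13708): balance=0
step 5 (pay 12282): balance=0
step 6 (pay 12073): balance=0

0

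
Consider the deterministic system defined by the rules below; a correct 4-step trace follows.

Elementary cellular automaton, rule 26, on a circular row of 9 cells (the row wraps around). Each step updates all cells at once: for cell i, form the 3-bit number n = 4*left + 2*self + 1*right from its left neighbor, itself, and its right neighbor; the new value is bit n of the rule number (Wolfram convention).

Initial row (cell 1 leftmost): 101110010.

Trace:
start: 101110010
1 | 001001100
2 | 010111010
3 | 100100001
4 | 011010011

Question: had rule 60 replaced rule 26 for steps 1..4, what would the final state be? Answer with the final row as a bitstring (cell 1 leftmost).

100100101

(re-executing steps 1..4 under rule 60; state before step 1: 101110010)
1 | 111001011
2 | 000101110
3 | 000111001
4 | 100100101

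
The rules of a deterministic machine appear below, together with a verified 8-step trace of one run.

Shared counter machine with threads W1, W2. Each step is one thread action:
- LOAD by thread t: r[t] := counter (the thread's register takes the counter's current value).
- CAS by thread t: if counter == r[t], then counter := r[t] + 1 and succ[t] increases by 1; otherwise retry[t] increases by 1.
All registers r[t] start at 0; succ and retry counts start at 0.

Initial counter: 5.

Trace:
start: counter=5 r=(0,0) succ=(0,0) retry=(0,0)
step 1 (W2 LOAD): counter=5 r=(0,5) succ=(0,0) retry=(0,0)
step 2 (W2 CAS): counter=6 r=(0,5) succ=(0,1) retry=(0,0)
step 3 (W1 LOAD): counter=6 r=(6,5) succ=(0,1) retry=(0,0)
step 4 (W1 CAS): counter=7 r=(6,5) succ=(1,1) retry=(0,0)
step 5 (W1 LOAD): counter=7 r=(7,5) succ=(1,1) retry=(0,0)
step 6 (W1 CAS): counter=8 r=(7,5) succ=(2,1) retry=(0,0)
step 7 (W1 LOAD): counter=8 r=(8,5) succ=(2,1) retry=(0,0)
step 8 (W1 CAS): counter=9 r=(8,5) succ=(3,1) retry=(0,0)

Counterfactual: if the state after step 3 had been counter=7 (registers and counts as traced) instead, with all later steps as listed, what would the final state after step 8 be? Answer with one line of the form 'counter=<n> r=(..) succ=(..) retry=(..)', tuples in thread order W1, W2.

counter=9 r=(8,5) succ=(2,1) retry=(1,0)

state after step 3 := counter=7 r=(6,5) succ=(0,1) retry=(0,0)
step 4 (W1 CAS): counter=7 r=(6,5) succ=(0,1) retry=(1,0)
step 5 (W1 LOAD): counter=7 r=(7,5) succ=(0,1) retry=(1,0)
step 6 (W1 CAS): counter=8 r=(7,5) succ=(1,1) retry=(1,0)
step 7 (W1 LOAD): counter=8 r=(8,5) succ=(1,1) retry=(1,0)
step 8 (W1 CAS): counter=9 r=(8,5) succ=(2,1) retry=(1,0)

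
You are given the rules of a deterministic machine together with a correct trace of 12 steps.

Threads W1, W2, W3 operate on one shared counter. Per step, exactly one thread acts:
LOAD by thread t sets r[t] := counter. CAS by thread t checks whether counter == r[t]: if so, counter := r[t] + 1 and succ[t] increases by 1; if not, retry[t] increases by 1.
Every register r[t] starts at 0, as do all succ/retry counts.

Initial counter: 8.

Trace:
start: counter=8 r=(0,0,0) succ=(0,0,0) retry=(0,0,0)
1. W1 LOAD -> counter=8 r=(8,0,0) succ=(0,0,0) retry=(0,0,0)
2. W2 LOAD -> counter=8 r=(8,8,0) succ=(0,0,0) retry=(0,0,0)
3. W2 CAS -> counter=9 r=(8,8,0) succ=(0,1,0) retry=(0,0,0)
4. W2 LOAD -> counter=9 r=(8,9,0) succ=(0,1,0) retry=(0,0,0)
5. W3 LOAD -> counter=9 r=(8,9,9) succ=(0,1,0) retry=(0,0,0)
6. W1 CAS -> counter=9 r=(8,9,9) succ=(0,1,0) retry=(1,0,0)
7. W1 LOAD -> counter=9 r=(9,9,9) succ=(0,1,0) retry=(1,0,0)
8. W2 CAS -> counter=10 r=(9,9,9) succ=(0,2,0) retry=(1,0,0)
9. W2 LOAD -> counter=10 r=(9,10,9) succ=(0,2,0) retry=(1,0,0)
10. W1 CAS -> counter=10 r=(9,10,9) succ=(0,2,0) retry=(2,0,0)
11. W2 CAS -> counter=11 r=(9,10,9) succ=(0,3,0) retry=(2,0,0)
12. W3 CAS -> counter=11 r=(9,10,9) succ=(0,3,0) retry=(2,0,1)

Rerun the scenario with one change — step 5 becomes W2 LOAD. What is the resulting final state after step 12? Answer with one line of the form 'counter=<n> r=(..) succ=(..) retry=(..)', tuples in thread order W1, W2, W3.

counter=11 r=(9,10,0) succ=(0,3,0) retry=(2,0,1)

(re-executing from step 5 with the substitution; state before step 5: counter=9 r=(8,9,0) succ=(0,1,0) retry=(0,0,0))
5. W2 LOAD -> counter=9 r=(8,9,0) succ=(0,1,0) retry=(0,0,0)
6. W1 CAS -> counter=9 r=(8,9,0) succ=(0,1,0) retry=(1,0,0)
7. W1 LOAD -> counter=9 r=(9,9,0) succ=(0,1,0) retry=(1,0,0)
8. W2 CAS -> counter=10 r=(9,9,0) succ=(0,2,0) retry=(1,0,0)
9. W2 LOAD -> counter=10 r=(9,10,0) succ=(0,2,0) retry=(1,0,0)
10. W1 CAS -> counter=10 r=(9,10,0) succ=(0,2,0) retry=(2,0,0)
11. W2 CAS -> counter=11 r=(9,10,0) succ=(0,3,0) retry=(2,0,0)
12. W3 CAS -> counter=11 r=(9,10,0) succ=(0,3,0) retry=(2,0,1)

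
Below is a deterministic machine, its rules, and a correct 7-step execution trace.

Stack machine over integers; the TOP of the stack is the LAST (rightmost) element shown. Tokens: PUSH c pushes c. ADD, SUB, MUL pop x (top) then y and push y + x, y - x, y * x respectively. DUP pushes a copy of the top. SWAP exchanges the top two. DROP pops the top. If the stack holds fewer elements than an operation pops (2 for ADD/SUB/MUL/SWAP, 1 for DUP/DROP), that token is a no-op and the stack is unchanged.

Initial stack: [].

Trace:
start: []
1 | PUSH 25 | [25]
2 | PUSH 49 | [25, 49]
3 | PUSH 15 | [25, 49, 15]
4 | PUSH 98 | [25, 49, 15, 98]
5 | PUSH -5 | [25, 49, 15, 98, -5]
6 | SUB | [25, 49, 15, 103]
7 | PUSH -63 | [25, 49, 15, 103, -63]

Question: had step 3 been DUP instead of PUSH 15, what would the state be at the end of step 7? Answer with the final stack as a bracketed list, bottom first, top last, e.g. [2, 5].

[25, 49, 49, 103, -63]

(re-executing from step 3 with the substitution; state before step 3: [25, 49])
3 | DUP | [25, 49, 49]
4 | PUSH 98 | [25, 49, 49, 98]
5 | PUSH -5 | [25, 49, 49, 98, -5]
6 | SUB | [25, 49, 49, 103]
7 | PUSH -63 | [25, 49, 49, 103, -63]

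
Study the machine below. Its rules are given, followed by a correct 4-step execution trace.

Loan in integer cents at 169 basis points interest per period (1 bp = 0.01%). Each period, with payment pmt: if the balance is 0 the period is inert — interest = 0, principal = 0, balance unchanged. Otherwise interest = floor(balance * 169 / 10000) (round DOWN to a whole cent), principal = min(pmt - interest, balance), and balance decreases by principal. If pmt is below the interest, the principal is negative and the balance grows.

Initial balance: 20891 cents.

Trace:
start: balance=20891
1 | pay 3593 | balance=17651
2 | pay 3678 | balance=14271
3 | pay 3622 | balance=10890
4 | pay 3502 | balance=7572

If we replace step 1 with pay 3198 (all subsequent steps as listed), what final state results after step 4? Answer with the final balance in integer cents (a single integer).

(re-executing from step 1 with the substitution; state before step 1: balance=20891)
1 | pay 3198 | balance=18046
2 | pay 3678 | balance=14672
3 | pay 3622 | balance=11297
4 | pay 3502 | balance=7985

7985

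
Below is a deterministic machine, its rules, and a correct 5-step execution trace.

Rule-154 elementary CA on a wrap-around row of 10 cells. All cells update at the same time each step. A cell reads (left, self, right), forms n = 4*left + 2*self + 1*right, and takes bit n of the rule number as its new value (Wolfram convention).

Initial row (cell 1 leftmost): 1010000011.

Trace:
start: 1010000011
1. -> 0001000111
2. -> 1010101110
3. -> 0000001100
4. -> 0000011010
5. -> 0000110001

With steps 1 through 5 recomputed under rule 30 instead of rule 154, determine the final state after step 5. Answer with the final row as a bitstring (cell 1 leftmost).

0100001000

(re-executing steps 1..5 under rule 30; state before step 1: 1010000011)
1. -> 0011000110
2. -> 0110101101
3. -> 0100101001
4. -> 0111101111
5. -> 0100001000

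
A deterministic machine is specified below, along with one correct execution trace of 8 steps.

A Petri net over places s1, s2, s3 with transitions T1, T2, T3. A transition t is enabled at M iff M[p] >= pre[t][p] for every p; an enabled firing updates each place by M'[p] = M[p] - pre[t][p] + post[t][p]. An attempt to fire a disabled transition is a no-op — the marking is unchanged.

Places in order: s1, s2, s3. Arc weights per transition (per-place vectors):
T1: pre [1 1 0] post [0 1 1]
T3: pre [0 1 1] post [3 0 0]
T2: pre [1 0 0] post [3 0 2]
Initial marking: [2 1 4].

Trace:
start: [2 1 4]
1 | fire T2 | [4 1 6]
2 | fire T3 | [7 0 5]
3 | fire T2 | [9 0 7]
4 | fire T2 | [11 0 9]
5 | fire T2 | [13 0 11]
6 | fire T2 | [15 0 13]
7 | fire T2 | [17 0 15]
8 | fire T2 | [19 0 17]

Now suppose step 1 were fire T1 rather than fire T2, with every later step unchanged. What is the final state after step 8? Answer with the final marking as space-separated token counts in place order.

16 0 16

(re-executing from step 1 with the substitution; state before step 1: [2 1 4])
1 | fire T1 | [1 1 5]
2 | fire T3 | [4 0 4]
3 | fire T2 | [6 0 6]
4 | fire T2 | [8 0 8]
5 | fire T2 | [10 0 10]
6 | fire T2 | [12 0 12]
7 | fire T2 | [14 0 14]
8 | fire T2 | [16 0 16]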